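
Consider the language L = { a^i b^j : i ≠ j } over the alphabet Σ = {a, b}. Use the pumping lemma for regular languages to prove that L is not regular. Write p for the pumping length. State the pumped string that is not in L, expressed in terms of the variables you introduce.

a^{p+p!} b^{p+p!}

Toward a contradiction, assume L is regular with pumping length p.
Choose w = a^p b^{p+p!}. Since p ≠ p+p!, w ∈ L; and |w| ≥ p.
By the pumping lemma, w = xyz with |xy| ≤ p and |y| > 0.
Because |xy| ≤ p and w begins with p copies of a, we have y = a^k with 1 ≤ k ≤ p.
Since 1 ≤ k ≤ p, k divides p!; set t = 1 + p!/k. Then xy^t z has p + (p!/k)·k = p + p! copies of a. Now the a-count equals the b-count, so i ≠ j fails. So xy^t z = a^{p+p!} b^{p+p!} ∉ L.
This contradicts the pumping lemma, so L is not regular.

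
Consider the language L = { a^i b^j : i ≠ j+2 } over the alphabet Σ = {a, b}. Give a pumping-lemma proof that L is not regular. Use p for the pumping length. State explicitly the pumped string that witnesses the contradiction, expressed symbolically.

Assume L is regular; let p be its pumping constant.
Choose w = a^p b^{p+p!-2}. Since p ≠ (p+p!-2)+2 = p+p!, w ∈ L; and |w| ≥ p.
By the pumping lemma, w = xyz with |xy| ≤ p and |y| > 0.
The first p characters of w are a's, so xy (and hence y) consists only of a's. Write y = a^k, 1 ≤ k ≤ p.
Since 1 ≤ k ≤ p, k divides p!; set t = 1 + p!/k. Then xy^t z has p + (p!/k)·k = p + p! copies of a. Now the a-count is p+p! and (b-count)+2 = (p+p!-2)+2 = p+p!, so i ≠ j+2 fails. So xy^t z = a^{p+p!} b^{p+p!-2} ∉ L.
This is a contradiction; hence L is not regular.

a^{p+p!} b^{p+p!-2}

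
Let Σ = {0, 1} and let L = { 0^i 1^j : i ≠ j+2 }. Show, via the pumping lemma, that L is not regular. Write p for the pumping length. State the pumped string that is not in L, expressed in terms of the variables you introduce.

Assume L is regular; let p be its pumping constant.
Choose w = 0^p 1^{p+p!-2}. Since p ≠ (p+p!-2)+2 = p+p!, w ∈ L; and |w| ≥ p.
By the pumping lemma, w = xyz with |xy| ≤ p and y is nonempty.
The first p characters of w are 0's, so xy (and hence y) consists only of 0's. Write y = 0^k, 1 ≤ k ≤ p.
Since 1 ≤ k ≤ p, k divides p!; set t = 1 + p!/k. Then xy^t z has p + (p!/k)·k = p + p! copies of 0. Now the 0-count is p+p! and (1-count)+2 = (p+p!-2)+2 = p+p!, so i ≠ j+2 fails. So xy^t z = 0^{p+p!} 1^{p+p!-2} ∉ L.
This contradicts the pumping lemma, so L is not regular.

0^{p+p!} 1^{p+p!-2}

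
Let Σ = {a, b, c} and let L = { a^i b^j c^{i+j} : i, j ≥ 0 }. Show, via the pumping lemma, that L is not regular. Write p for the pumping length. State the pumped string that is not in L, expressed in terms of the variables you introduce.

a^{p+k} b^p c^{2p}

Suppose for contradiction that L is regular, and let p be the pumping length.
Take w = a^p b^p c^{2p} ∈ L (with i=j=p, i+j=2p), |w| = 4p ≥ p.
Write w = xyz as guaranteed by the lemma, with |xy| ≤ p and |y| ≥ 1.
Because |xy| ≤ p and w begins with p copies of a, we have y = a^k with 1 ≤ k ≤ p.
Consider xy^2z = a^{p+k} b^p c^{2p}. Now the a- and b-counts sum to 2p+k, but the c-count is 2p ≠ 2p+k. So xy^2z ∉ L.
This contradicts the pumping lemma, so L is not regular.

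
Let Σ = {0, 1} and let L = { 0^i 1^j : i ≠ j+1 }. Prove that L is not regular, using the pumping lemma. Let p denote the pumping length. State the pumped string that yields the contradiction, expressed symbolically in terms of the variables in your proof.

Assume L is regular; let p be its pumping constant.
Choose w = 0^p 1^{p+p!-1}. Since p ≠ (p+p!-1)+1 = p+p!, w ∈ L; and |w| ≥ p.
Write w = xyz as guaranteed by the lemma, with |xy| ≤ p and |y| ≥ 1.
The first p characters of w are 0's, so xy (and hence y) consists only of 0's. Write y = 0^k, 1 ≤ k ≤ p.
Since 1 ≤ k ≤ p, k divides p!; set t = 1 + p!/k. Then xy^t z has p + (p!/k)·k = p + p! copies of 0. Now the 0-count is p+p! and (1-count)+1 = (p+p!-1)+1 = p+p!, so i ≠ j+1 fails. So xy^t z = 0^{p+p!} 1^{p+p!-1} ∉ L.
This is a contradiction; hence L is not regular.

0^{p+p!} 1^{p+p!-1}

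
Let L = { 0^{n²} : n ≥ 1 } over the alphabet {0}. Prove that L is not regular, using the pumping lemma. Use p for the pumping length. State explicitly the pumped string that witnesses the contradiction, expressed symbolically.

0^{p²+k}

Suppose for contradiction that L is regular, and let p be the pumping length.
Take w = 0^{p²} ∈ L with |w| = p² ≥ p.
Write w = xyz as guaranteed by the lemma, with |xy| ≤ p and |y| ≥ 1.
Then y = 0^k for some k with 1 ≤ k ≤ p.
Pump with i = 2: xy^2z = 0^{p²+k}. Since 1 ≤ k ≤ p, p² < p²+k ≤ p²+p < (p+1)², so p²+k lies strictly between consecutive squares and is not a perfect square. So xy^2z ∉ L.
This is a contradiction; hence L is not regular.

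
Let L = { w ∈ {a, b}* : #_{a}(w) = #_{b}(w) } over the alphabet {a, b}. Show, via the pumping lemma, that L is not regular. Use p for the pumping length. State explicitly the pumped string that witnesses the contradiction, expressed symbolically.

Toward a contradiction, assume L is regular with pumping length p.
Choose w = a^p b^p ∈ L with |w| = 2p ≥ p.
By the pumping lemma, w = xyz with |xy| ≤ p and |y| ≥ 1.
The first p characters of w are a's, so xy (and hence y) consists only of a's. Write y = a^k, 1 ≤ k ≤ p.
Pump with i = 2: xy^2z = a^{p+k} b^p has p+k occurrences of a but only p of b. Since k ≥ 1 the counts differ, so xy^2z ∉ L.
This contradicts the pumping lemma, so L is not regular.

a^{p+k} b^p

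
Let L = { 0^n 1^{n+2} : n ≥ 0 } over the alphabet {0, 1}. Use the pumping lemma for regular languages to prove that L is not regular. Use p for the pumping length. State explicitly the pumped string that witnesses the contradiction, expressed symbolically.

Assume L is regular. Let p be the pumping length given by the pumping lemma.
Take w = 0^p 1^{p+2}. Then w ∈ L and |w| = 2p+2 ≥ p.
By the pumping lemma, w = xyz with |xy| ≤ p and y is nonempty.
The first p characters of w are 0's, so xy (and hence y) consists only of 0's. Write y = 0^k, 1 ≤ k ≤ p.
Pump with i = 2: xy^2z = 0^{p+k} 1^{p+2}. For this to lie in L we would need p+2 = (p+k)+2, which forces k = 0. But k ≥ 1, so xy^2z ∉ L.
This is a contradiction; hence L is not regular.

0^{p+k} 1^{p+2}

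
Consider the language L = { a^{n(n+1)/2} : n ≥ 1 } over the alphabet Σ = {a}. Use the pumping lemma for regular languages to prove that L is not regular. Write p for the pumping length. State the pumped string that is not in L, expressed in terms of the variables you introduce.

Assume L is regular; let p be its pumping constant.
Take w = a^{p(p+1)/2} ∈ L with |w| = p(p+1)/2 ≥ p.
By the pumping lemma, w = xyz with |xy| ≤ p and |y| ≥ 1.
Then y = a^k for some k with 1 ≤ k ≤ p.
Pump with i = 2: xy^2z = a^{p(p+1)/2+k}. Since 1 ≤ k ≤ p, p(p+1)/2 < p(p+1)/2+k ≤ p(p+1)/2+p < (p+1)(p+2)/2, so p(p+1)/2+k is strictly between consecutive triangular numbers. So xy^2z ∉ L.
This is a contradiction; hence L is not regular.

a^{p(p+1)/2+k}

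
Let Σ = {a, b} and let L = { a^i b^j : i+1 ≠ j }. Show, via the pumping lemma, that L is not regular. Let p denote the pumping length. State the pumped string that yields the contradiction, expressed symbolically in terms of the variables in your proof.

a^{p+p!} b^{p+p!+1}

Suppose for contradiction that L is regular, and let p be the pumping length.
Choose w = a^p b^{p+p!+1}. Since p ≠ (p+p!+1)-1 = p+p!, w ∈ L; and |w| ≥ p.
The pumping lemma gives a decomposition w = xyz where |xy| ≤ p and y is nonempty.
Because |xy| ≤ p and w begins with p copies of a, we have y = a^k with 1 ≤ k ≤ p.
Since 1 ≤ k ≤ p, k divides p!; set t = 1 + p!/k. Then xy^t z has p + (p!/k)·k = p + p! copies of a. Now the a-count is p+p! and (b-count)-1 = (p+p!+1)-1 = p+p!, so i+1 ≠ j fails. So xy^t z = a^{p+p!} b^{p+p!+1} ∉ L.
Contradiction. Therefore L is not regular.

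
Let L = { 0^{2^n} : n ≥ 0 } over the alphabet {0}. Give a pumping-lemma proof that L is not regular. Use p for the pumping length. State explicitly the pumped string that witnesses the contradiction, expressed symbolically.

Assume L is regular. Let p be the pumping length given by the pumping lemma.
Take w = 0^{2^p} ∈ L with |w| = 2^p ≥ p.
The pumping lemma gives a decomposition w = xyz where |xy| ≤ p and y is nonempty.
Then y = 0^k for some k with 1 ≤ k ≤ p.
Pump with i = 2: xy^2z = 0^{2^p+k}. Since 1 ≤ k ≤ p < 2^p, we have 2^p < 2^p+k < 2^{p+1}, so 2^p+k is not a power of 2. So xy^2z ∉ L.
This is a contradiction; hence L is not regular.

0^{2^p+k}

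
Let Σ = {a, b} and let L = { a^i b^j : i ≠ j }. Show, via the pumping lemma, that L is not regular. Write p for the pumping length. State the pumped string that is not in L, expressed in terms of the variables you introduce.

Toward a contradiction, assume L is regular with pumping length p.
Choose w = a^p b^{p+p!}. Since p ≠ p+p!, w ∈ L; and |w| ≥ p.
The pumping lemma gives a decomposition w = xyz where |xy| ≤ p and |y| > 0.
Since the first p symbols of w are all a's and |xy| ≤ p, y lies entirely in the leading a-block: y = a^k for some k with 1 ≤ k ≤ p.
Since 1 ≤ k ≤ p, k divides p!; set t = 1 + p!/k. Then xy^t z has p + (p!/k)·k = p + p! copies of a. Now the a-count equals the b-count, so i ≠ j fails. So xy^t z = a^{p+p!} b^{p+p!} ∉ L.
This contradicts the pumping lemma, so L is not regular.

a^{p+p!} b^{p+p!}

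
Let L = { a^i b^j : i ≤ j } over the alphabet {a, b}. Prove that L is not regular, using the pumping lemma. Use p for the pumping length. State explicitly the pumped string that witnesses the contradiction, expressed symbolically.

a^{p+k} b^p

Suppose for contradiction that L is regular, and let p be the pumping length.
Choose w = a^p b^p ∈ L, with |w| = 2p ≥ p.
The pumping lemma gives a decomposition w = xyz where |xy| ≤ p and y is nonempty.
Because |xy| ≤ p and w begins with p copies of a, we have y = a^k with 1 ≤ k ≤ p.
Consider xy^2z = a^{p+k} b^p. Since k ≥ 1, the a-count p+k exceeds the b-count p, so i ≤ j fails; thus xy^2z ∉ L.
This contradicts the pumping lemma, so L is not regular.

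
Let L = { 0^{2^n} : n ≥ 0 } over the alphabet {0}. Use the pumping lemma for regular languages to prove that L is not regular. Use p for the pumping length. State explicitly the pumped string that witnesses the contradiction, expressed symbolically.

Assume L is regular; let p be its pumping constant.
Take w = 0^{2^p} ∈ L with |w| = 2^p ≥ p.
Write w = xyz as guaranteed by the lemma, with |xy| ≤ p and |y| > 0.
Then y = 0^k for some k with 1 ≤ k ≤ p.
Pump with i = 2: xy^2z = 0^{2^p+k}. Since 1 ≤ k ≤ p < 2^p, we have 2^p < 2^p+k < 2^{p+1}, so 2^p+k is not a power of 2. So xy^2z ∉ L.
Contradiction. Therefore L is not regular.

0^{2^p+k}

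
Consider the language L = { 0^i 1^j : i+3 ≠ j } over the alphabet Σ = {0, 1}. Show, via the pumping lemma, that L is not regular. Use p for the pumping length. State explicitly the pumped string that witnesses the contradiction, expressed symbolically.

Assume L is regular. Let p be the pumping length given by the pumping lemma.
Choose w = 0^p 1^{p+p!+3}. Since p ≠ (p+p!+3)-3 = p+p!, w ∈ L; and |w| ≥ p.
Write w = xyz as guaranteed by the lemma, with |xy| ≤ p and |y| > 0.
The first p characters of w are 0's, so xy (and hence y) consists only of 0's. Write y = 0^k, 1 ≤ k ≤ p.
Since 1 ≤ k ≤ p, k divides p!; set t = 1 + p!/k. Then xy^t z has p + (p!/k)·k = p + p! copies of 0. Now the 0-count is p+p! and (1-count)-3 = (p+p!+3)-3 = p+p!, so i+3 ≠ j fails. So xy^t z = 0^{p+p!} 1^{p+p!+3} ∉ L.
This contradicts the pumping lemma, so L is not regular.

0^{p+p!} 1^{p+p!+3}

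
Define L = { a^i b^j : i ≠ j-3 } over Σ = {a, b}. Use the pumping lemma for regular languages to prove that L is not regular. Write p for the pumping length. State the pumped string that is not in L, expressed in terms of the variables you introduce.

Assume L is regular; let p be its pumping constant.
Choose w = a^p b^{p+p!+3}. Since p ≠ (p+p!+3)-3 = p+p!, w ∈ L; and |w| ≥ p.
By the pumping lemma, w = xyz with |xy| ≤ p and |y| > 0.
The first p characters of w are a's, so xy (and hence y) consists only of a's. Write y = a^k, 1 ≤ k ≤ p.
Since 1 ≤ k ≤ p, k divides p!; set t = 1 + p!/k. Then xy^t z has p + (p!/k)·k = p + p! copies of a. Now the a-count is p+p! and (b-count)-3 = (p+p!+3)-3 = p+p!, so i ≠ j-3 fails. So xy^t z = a^{p+p!} b^{p+p!+3} ∉ L.
This is a contradiction; hence L is not regular.

a^{p+p!} b^{p+p!+3}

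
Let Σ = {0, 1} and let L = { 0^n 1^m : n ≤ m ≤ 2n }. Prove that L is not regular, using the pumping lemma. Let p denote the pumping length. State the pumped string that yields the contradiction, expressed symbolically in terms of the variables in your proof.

0^{p+k} 1^p

Toward a contradiction, assume L is regular with pumping length p.
Take w = 0^p 1^p ∈ L (since p ≤ p ≤ 2p), with |w| = 2p ≥ p.
The pumping lemma gives a decomposition w = xyz where |xy| ≤ p and y is nonempty.
Because |xy| ≤ p and w begins with p copies of 0, we have y = 0^k with 1 ≤ k ≤ p.
Pump with i = 2: xy^2z = 0^{p+k} 1^p. Now n = p+k > p = m, so the condition n ≤ m fails. Thus xy^2z ∉ L.
Contradiction. Therefore L is not regular.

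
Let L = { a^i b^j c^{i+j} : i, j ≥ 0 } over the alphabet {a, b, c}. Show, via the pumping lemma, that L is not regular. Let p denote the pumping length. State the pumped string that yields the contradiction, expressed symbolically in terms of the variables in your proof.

a^{p+k} b^p c^{2p}

Suppose for contradiction that L is regular, and let p be the pumping length.
Take w = a^p b^p c^{2p} ∈ L (with i=j=p, i+j=2p), |w| = 4p ≥ p.
By the pumping lemma, w = xyz with |xy| ≤ p and |y| > 0.
The first p characters of w are a's, so xy (and hence y) consists only of a's. Write y = a^k, 1 ≤ k ≤ p.
Consider xy^2z = a^{p+k} b^p c^{2p}. Now the a- and b-counts sum to 2p+k, but the c-count is 2p ≠ 2p+k. So xy^2z ∉ L.
This is a contradiction; hence L is not regular.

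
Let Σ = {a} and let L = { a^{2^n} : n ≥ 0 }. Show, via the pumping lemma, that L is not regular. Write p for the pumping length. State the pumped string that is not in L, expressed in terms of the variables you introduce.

Assume L is regular; let p be its pumping constant.
Take w = a^{2^p} ∈ L with |w| = 2^p ≥ p.
By the pumping lemma, w = xyz with |xy| ≤ p and |y| ≥ 1.
Then y = a^k for some k with 1 ≤ k ≤ p.
Pump with i = 2: xy^2z = a^{2^p+k}. Since 1 ≤ k ≤ p < 2^p, we have 2^p < 2^p+k < 2^{p+1}, so 2^p+k is not a power of 2. So xy^2z ∉ L.
This is a contradiction; hence L is not regular.

a^{2^p+k}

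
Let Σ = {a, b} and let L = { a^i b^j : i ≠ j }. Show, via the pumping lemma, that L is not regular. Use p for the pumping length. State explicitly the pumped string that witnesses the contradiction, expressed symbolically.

Suppose for contradiction that L is regular, and let p be the pumping length.
Choose w = a^p b^{p+p!}. Since p ≠ p+p!, w ∈ L; and |w| ≥ p.
By the pumping lemma, w = xyz with |xy| ≤ p and |y| ≥ 1.
Because |xy| ≤ p and w begins with p copies of a, we have y = a^k with 1 ≤ k ≤ p.
Since 1 ≤ k ≤ p, k divides p!; set t = 1 + p!/k. Then xy^t z has p + (p!/k)·k = p + p! copies of a. Now the a-count equals the b-count, so i ≠ j fails. So xy^t z = a^{p+p!} b^{p+p!} ∉ L.
Contradiction. Therefore L is not regular.

a^{p+p!} b^{p+p!}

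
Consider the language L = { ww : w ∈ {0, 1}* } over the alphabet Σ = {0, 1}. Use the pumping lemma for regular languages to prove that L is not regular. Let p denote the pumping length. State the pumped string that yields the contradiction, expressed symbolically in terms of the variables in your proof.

0^{p+k} 1^p 0^p 1^p

Assume L is regular; let p be its pumping constant.
Take w = 0^p 1^p 0^p 1^p = uu where u = 0^p1^p; then w ∈ L and |w| = 4p ≥ p.
The pumping lemma gives a decomposition w = xyz where |xy| ≤ p and |y| ≥ 1.
Since the first p symbols of w are all 0's and |xy| ≤ p, y lies entirely in the leading 0-block: y = 0^k for some k with 1 ≤ k ≤ p.
Pump with i = 2: xy^2z = 0^{p+k} 1^p 0^p 1^p, of length 4p+k. Suppose this equals vv. The string starts with 0 and ends with 1, so v does too; thus the boundary between the two copies of v is a 1→0 transition. There is exactly one such transition, at position 2p+k, so |v| = 2p+k and |vv| = 4p+2k ≠ 4p+k since k ≥ 1. So xy^2z ∉ L.
Contradiction. Therefore L is not regular.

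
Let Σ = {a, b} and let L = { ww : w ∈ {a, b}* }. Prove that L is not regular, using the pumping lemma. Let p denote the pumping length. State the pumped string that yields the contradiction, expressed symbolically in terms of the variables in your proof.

Assume L is regular; let p be its pumping constant.
Take w = a^p b^p a^p b^p = uu where u = a^pb^p; then w ∈ L and |w| = 4p ≥ p.
By the pumping lemma, w = xyz with |xy| ≤ p and |y| ≥ 1.
The first p characters of w are a's, so xy (and hence y) consists only of a's. Write y = a^k, 1 ≤ k ≤ p.
Pump with i = 2: xy^2z = a^{p+k} b^p a^p b^p, of length 4p+k. Suppose this equals vv. The string starts with a and ends with b, so v does too; thus the boundary between the two copies of v is a b→a transition. There is exactly one such transition, at position 2p+k, so |v| = 2p+k and |vv| = 4p+2k ≠ 4p+k since k ≥ 1. So xy^2z ∉ L.
This contradicts the pumping lemma, so L is not regular.

a^{p+k} b^p a^p b^p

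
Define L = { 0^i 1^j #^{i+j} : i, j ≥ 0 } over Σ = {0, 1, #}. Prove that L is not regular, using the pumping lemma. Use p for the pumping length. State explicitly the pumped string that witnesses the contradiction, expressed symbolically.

Assume L is regular; let p be its pumping constant.
Take w = 0^p 1^p #^{2p} ∈ L (with i=j=p, i+j=2p), |w| = 4p ≥ p.
By the pumping lemma, w = xyz with |xy| ≤ p and |y| ≥ 1.
Because |xy| ≤ p and w begins with p copies of 0, we have y = 0^k with 1 ≤ k ≤ p.
Consider xy^2z = 0^{p+k} 1^p #^{2p}. Now the 0- and 1-counts sum to 2p+k, but the #-count is 2p ≠ 2p+k. So xy^2z ∉ L.
This is a contradiction; hence L is not regular.

0^{p+k} 1^p #^{2p}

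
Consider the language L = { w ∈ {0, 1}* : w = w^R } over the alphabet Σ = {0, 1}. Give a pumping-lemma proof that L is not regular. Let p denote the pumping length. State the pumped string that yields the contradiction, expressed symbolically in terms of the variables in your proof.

0^{p+k} 1 0^p

Assume L is regular. Let p be the pumping length given by the pumping lemma.
Take w = 0^p 1 0^p, a palindrome of length 2p+1 ≥ p.
Write w = xyz as guaranteed by the lemma, with |xy| ≤ p and |y| > 0.
Because |xy| ≤ p and w begins with p copies of 0, we have y = 0^k with 1 ≤ k ≤ p.
Pump with i = 2: xy^2z = 0^{p+k} 1 0^p. Its reverse is 0^p 1 0^{p+k}, which differs from xy^2z since k ≥ 1. So xy^2z is not a palindrome and xy^2z ∉ L.
This contradicts the pumping lemma, so L is not regular.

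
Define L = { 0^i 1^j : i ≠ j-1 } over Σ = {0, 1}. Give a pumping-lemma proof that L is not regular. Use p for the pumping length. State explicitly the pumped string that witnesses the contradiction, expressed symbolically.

0^{p+p!} 1^{p+p!+1}

Toward a contradiction, assume L is regular with pumping length p.
Choose w = 0^p 1^{p+p!+1}. Since p ≠ (p+p!+1)-1 = p+p!, w ∈ L; and |w| ≥ p.
The pumping lemma gives a decomposition w = xyz where |xy| ≤ p and |y| > 0.
The first p characters of w are 0's, so xy (and hence y) consists only of 0's. Write y = 0^k, 1 ≤ k ≤ p.
Since 1 ≤ k ≤ p, k divides p!; set t = 1 + p!/k. Then xy^t z has p + (p!/k)·k = p + p! copies of 0. Now the 0-count is p+p! and (1-count)-1 = (p+p!+1)-1 = p+p!, so i ≠ j-1 fails. So xy^t z = 0^{p+p!} 1^{p+p!+1} ∉ L.
This contradicts the pumping lemma, so L is not regular.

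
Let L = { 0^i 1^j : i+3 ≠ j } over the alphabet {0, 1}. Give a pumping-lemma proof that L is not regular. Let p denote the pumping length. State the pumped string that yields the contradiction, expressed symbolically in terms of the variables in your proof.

0^{p+p!} 1^{p+p!+3}

Suppose for contradiction that L is regular, and let p be the pumping length.
Choose w = 0^p 1^{p+p!+3}. Since p ≠ (p+p!+3)-3 = p+p!, w ∈ L; and |w| ≥ p.
Write w = xyz as guaranteed by the lemma, with |xy| ≤ p and |y| ≥ 1.
Because |xy| ≤ p and w begins with p copies of 0, we have y = 0^k with 1 ≤ k ≤ p.
Since 1 ≤ k ≤ p, k divides p!; set t = 1 + p!/k. Then xy^t z has p + (p!/k)·k = p + p! copies of 0. Now the 0-count is p+p! and (1-count)-3 = (p+p!+3)-3 = p+p!, so i+3 ≠ j fails. So xy^t z = 0^{p+p!} 1^{p+p!+3} ∉ L.
Contradiction. Therefore L is not regular.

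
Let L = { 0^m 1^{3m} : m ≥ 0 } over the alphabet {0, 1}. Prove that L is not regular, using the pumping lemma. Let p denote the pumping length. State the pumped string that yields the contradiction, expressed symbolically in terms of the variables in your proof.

Assume L is regular; let p be its pumping constant.
Choose w = 0^p 1^{3p}, which is in L with |w| = 4p ≥ p.
The pumping lemma gives a decomposition w = xyz where |xy| ≤ p and y is nonempty.
The first p characters of w are 0's, so xy (and hence y) consists only of 0's. Write y = 0^k, 1 ≤ k ≤ p.
Pump with i = 2: xy^2z = 0^{p+k} 1^{3p}. For this to lie in L we would need 3p = 3(p+k), which forces k = 0. But k ≥ 1, so xy^2z ∉ L.
This is a contradiction; hence L is not regular.

0^{p+k} 1^{3p}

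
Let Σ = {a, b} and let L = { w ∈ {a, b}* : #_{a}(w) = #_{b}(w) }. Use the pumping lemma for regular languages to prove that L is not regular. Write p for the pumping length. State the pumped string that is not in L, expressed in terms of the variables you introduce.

a^{p+k} b^p

Toward a contradiction, assume L is regular with pumping length p.
Choose w = a^p b^p ∈ L with |w| = 2p ≥ p.
By the pumping lemma, w = xyz with |xy| ≤ p and y is nonempty.
Since the first p symbols of w are all a's and |xy| ≤ p, y lies entirely in the leading a-block: y = a^k for some k with 1 ≤ k ≤ p.
Pump with i = 2: xy^2z = a^{p+k} b^p has p+k occurrences of a but only p of b. Since k ≥ 1 the counts differ, so xy^2z ∉ L.
Contradiction. Therefore L is not regular.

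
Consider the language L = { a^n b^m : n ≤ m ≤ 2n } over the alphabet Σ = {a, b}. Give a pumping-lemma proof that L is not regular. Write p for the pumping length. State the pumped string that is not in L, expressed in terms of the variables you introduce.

Toward a contradiction, assume L is regular with pumping length p.
Take w = a^p b^p ∈ L (since p ≤ p ≤ 2p), with |w| = 2p ≥ p.
By the pumping lemma, w = xyz with |xy| ≤ p and y is nonempty.
Since the first p symbols of w are all a's and |xy| ≤ p, y lies entirely in the leading a-block: y = a^k for some k with 1 ≤ k ≤ p.
Pump with i = 2: xy^2z = a^{p+k} b^p. Now n = p+k > p = m, so the condition n ≤ m fails. Thus xy^2z ∉ L.
This contradicts the pumping lemma, so L is not regular.

a^{p+k} b^p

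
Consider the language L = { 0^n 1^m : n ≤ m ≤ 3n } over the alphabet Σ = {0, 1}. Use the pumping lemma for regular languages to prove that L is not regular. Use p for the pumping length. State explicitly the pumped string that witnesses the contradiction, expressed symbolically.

Toward a contradiction, assume L is regular with pumping length p.
Take w = 0^p 1^p ∈ L (since p ≤ p ≤ 3p), with |w| = 2p ≥ p.
Write w = xyz as guaranteed by the lemma, with |xy| ≤ p and |y| > 0.
Because |xy| ≤ p and w begins with p copies of 0, we have y = 0^k with 1 ≤ k ≤ p.
Pump with i = 2: xy^2z = 0^{p+k} 1^p. Now n = p+k > p = m, so the condition n ≤ m fails. Thus xy^2z ∉ L.
Contradiction. Therefore L is not regular.

0^{p+k} 1^p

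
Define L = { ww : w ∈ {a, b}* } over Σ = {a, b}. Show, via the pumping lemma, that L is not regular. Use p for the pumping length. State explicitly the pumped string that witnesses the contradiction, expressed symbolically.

Assume L is regular; let p be its pumping constant.
Take w = a^p b^p a^p b^p = uu where u = a^pb^p; then w ∈ L and |w| = 4p ≥ p.
The pumping lemma gives a decomposition w = xyz where |xy| ≤ p and y is nonempty.
Since the first p symbols of w are all a's and |xy| ≤ p, y lies entirely in the leading a-block: y = a^k for some k with 1 ≤ k ≤ p.
Pump with i = 2: xy^2z = a^{p+k} b^p a^p b^p, of length 4p+k. Suppose this equals vv. The string starts with a and ends with b, so v does too; thus the boundary between the two copies of v is a b→a transition. There is exactly one such transition, at position 2p+k, so |v| = 2p+k and |vv| = 4p+2k ≠ 4p+k since k ≥ 1. So xy^2z ∉ L.
This contradicts the pumping lemma, so L is not regular.

a^{p+k} b^p a^p b^p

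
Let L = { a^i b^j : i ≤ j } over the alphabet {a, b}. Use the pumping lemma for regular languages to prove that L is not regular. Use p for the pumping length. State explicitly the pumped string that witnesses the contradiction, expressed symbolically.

Assume L is regular; let p be its pumping constant.
Choose w = a^p b^p ∈ L, with |w| = 2p ≥ p.
The pumping lemma gives a decomposition w = xyz where |xy| ≤ p and y is nonempty.
Since the first p symbols of w are all a's and |xy| ≤ p, y lies entirely in the leading a-block: y = a^k for some k with 1 ≤ k ≤ p.
Consider xy^2z = a^{p+k} b^p. Since k ≥ 1, the a-count p+k exceeds the b-count p, so i ≤ j fails; thus xy^2z ∉ L.
Contradiction. Therefore L is not regular.

a^{p+k} b^p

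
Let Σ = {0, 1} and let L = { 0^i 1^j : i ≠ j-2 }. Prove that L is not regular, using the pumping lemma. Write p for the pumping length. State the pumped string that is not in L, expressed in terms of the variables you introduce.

0^{p+p!} 1^{p+p!+2}

Assume L is regular. Let p be the pumping length given by the pumping lemma.
Choose w = 0^p 1^{p+p!+2}. Since p ≠ (p+p!+2)-2 = p+p!, w ∈ L; and |w| ≥ p.
By the pumping lemma, w = xyz with |xy| ≤ p and y is nonempty.
Because |xy| ≤ p and w begins with p copies of 0, we have y = 0^k with 1 ≤ k ≤ p.
Since 1 ≤ k ≤ p, k divides p!; set t = 1 + p!/k. Then xy^t z has p + (p!/k)·k = p + p! copies of 0. Now the 0-count is p+p! and (1-count)-2 = (p+p!+2)-2 = p+p!, so i ≠ j-2 fails. So xy^t z = 0^{p+p!} 1^{p+p!+2} ∉ L.
Contradiction. Therefore L is not regular.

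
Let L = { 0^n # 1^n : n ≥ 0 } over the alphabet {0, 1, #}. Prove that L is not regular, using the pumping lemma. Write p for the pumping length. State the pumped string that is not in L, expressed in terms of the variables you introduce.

0^{p+k} # 1^p

Suppose for contradiction that L is regular, and let p be the pumping length.
Take w = 0^p # 1^p ∈ L with |w| = 2p+1 ≥ p.
Write w = xyz as guaranteed by the lemma, with |xy| ≤ p and y is nonempty.
Since the first p symbols of w are all 0's and |xy| ≤ p, y lies entirely in the leading 0-block: y = 0^k for some k with 1 ≤ k ≤ p.
Pump with i = 2: xy^2z = 0^{p+k} # 1^p, which would require p+k = p. But k ≥ 1, so xy^2z ∉ L.
Contradiction. Therefore L is not regular.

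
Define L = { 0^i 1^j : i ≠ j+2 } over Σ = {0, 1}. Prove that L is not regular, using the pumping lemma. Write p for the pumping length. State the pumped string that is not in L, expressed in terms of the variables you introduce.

0^{p+p!} 1^{p+p!-2}

Assume L is regular; let p be its pumping constant.
Choose w = 0^p 1^{p+p!-2}. Since p ≠ (p+p!-2)+2 = p+p!, w ∈ L; and |w| ≥ p.
By the pumping lemma, w = xyz with |xy| ≤ p and |y| ≥ 1.
The first p characters of w are 0's, so xy (and hence y) consists only of 0's. Write y = 0^k, 1 ≤ k ≤ p.
Since 1 ≤ k ≤ p, k divides p!; set t = 1 + p!/k. Then xy^t z has p + (p!/k)·k = p + p! copies of 0. Now the 0-count is p+p! and (1-count)+2 = (p+p!-2)+2 = p+p!, so i ≠ j+2 fails. So xy^t z = 0^{p+p!} 1^{p+p!-2} ∉ L.
This is a contradiction; hence L is not regular.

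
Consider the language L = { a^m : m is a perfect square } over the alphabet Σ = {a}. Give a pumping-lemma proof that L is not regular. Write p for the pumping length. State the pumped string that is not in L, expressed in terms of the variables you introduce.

Suppose for contradiction that L is regular, and let p be the pumping length.
Take w = a^{p²} ∈ L with |w| = p² ≥ p.
Write w = xyz as guaranteed by the lemma, with |xy| ≤ p and y is nonempty.
Then y = a^k for some k with 1 ≤ k ≤ p.
Pump with i = 2: xy^2z = a^{p²+k}. Since 1 ≤ k ≤ p, p² < p²+k ≤ p²+p < (p+1)², so p²+k lies strictly between consecutive squares and is not a perfect square. So xy^2z ∉ L.
This is a contradiction; hence L is not regular.

a^{p²+k}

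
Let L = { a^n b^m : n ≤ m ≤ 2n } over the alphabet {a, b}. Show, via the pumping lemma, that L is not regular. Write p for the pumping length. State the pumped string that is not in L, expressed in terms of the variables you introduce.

a^{p+k} b^p

Assume L is regular. Let p be the pumping length given by the pumping lemma.
Take w = a^p b^p ∈ L (since p ≤ p ≤ 2p), with |w| = 2p ≥ p.
By the pumping lemma, w = xyz with |xy| ≤ p and |y| ≥ 1.
The first p characters of w are a's, so xy (and hence y) consists only of a's. Write y = a^k, 1 ≤ k ≤ p.
Pump with i = 2: xy^2z = a^{p+k} b^p. Now n = p+k > p = m, so the condition n ≤ m fails. Thus xy^2z ∉ L.
Contradiction. Therefore L is not regular.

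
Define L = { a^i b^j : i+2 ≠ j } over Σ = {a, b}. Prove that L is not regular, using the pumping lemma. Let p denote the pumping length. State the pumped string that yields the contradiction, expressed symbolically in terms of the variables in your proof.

a^{p+p!} b^{p+p!+2}

Suppose for contradiction that L is regular, and let p be the pumping length.
Choose w = a^p b^{p+p!+2}. Since p ≠ (p+p!+2)-2 = p+p!, w ∈ L; and |w| ≥ p.
Write w = xyz as guaranteed by the lemma, with |xy| ≤ p and |y| > 0.
The first p characters of w are a's, so xy (and hence y) consists only of a's. Write y = a^k, 1 ≤ k ≤ p.
Since 1 ≤ k ≤ p, k divides p!; set t = 1 + p!/k. Then xy^t z has p + (p!/k)·k = p + p! copies of a. Now the a-count is p+p! and (b-count)-2 = (p+p!+2)-2 = p+p!, so i+2 ≠ j fails. So xy^t z = a^{p+p!} b^{p+p!+2} ∉ L.
This contradicts the pumping lemma, so L is not regular.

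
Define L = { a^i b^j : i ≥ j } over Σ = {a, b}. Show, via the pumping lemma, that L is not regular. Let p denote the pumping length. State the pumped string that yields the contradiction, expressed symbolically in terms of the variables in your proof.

a^{p-k} b^p

Toward a contradiction, assume L is regular with pumping length p.
Choose w = a^p b^p ∈ L, with |w| = 2p ≥ p.
The pumping lemma gives a decomposition w = xyz where |xy| ≤ p and y is nonempty.
Since the first p symbols of w are all a's and |xy| ≤ p, y lies entirely in the leading a-block: y = a^k for some k with 1 ≤ k ≤ p.
Consider xy^0z = xz = a^{p-k} b^p. Since k ≥ 1, the a-count p-k is less than p, so i ≥ j fails; thus xz ∉ L.
This is a contradiction; hence L is not regular.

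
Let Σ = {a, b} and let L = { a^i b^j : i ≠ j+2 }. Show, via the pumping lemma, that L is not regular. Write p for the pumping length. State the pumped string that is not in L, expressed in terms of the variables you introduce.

a^{p+p!} b^{p+p!-2}

Assume L is regular; let p be its pumping constant.
Choose w = a^p b^{p+p!-2}. Since p ≠ (p+p!-2)+2 = p+p!, w ∈ L; and |w| ≥ p.
By the pumping lemma, w = xyz with |xy| ≤ p and |y| > 0.
Because |xy| ≤ p and w begins with p copies of a, we have y = a^k with 1 ≤ k ≤ p.
Since 1 ≤ k ≤ p, k divides p!; set t = 1 + p!/k. Then xy^t z has p + (p!/k)·k = p + p! copies of a. Now the a-count is p+p! and (b-count)+2 = (p+p!-2)+2 = p+p!, so i ≠ j+2 fails. So xy^t z = a^{p+p!} b^{p+p!-2} ∉ L.
This is a contradiction; hence L is not regular.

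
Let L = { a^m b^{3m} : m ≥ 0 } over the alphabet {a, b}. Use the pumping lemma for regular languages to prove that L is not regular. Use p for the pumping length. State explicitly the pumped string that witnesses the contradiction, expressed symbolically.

a^{p+k} b^{3p}

Assume L is regular; let p be its pumping constant.
Let w = a^p b^{3p} ∈ L; note |w| = 4p ≥ p.
The pumping lemma gives a decomposition w = xyz where |xy| ≤ p and |y| ≥ 1.
Because |xy| ≤ p and w begins with p copies of a, we have y = a^k with 1 ≤ k ≤ p.
Pump with i = 2: xy^2z = a^{p+k} b^{3p}. For this to lie in L we would need 3p = 3(p+k), which forces k = 0. But k ≥ 1, so xy^2z ∉ L.
This contradicts the pumping lemma, so L is not regular.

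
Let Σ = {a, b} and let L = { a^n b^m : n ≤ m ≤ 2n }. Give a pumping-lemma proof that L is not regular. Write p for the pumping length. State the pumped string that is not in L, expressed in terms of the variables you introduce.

Assume L is regular. Let p be the pumping length given by the pumping lemma.
Take w = a^p b^p ∈ L (since p ≤ p ≤ 2p), with |w| = 2p ≥ p.
The pumping lemma gives a decomposition w = xyz where |xy| ≤ p and |y| ≥ 1.
Because |xy| ≤ p and w begins with p copies of a, we have y = a^k with 1 ≤ k ≤ p.
Pump with i = 2: xy^2z = a^{p+k} b^p. Now n = p+k > p = m, so the condition n ≤ m fails. Thus xy^2z ∉ L.
This is a contradiction; hence L is not regular.

a^{p+k} b^p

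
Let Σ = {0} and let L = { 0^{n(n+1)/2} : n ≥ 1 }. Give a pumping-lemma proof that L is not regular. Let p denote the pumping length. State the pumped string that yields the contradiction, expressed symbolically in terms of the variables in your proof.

0^{p(p+1)/2+k}

Toward a contradiction, assume L is regular with pumping length p.
Take w = 0^{p(p+1)/2} ∈ L with |w| = p(p+1)/2 ≥ p.
By the pumping lemma, w = xyz with |xy| ≤ p and |y| > 0.
Then y = 0^k for some k with 1 ≤ k ≤ p.
Pump with i = 2: xy^2z = 0^{p(p+1)/2+k}. Since 1 ≤ k ≤ p, p(p+1)/2 < p(p+1)/2+k ≤ p(p+1)/2+p < (p+1)(p+2)/2, so p(p+1)/2+k is strictly between consecutive triangular numbers. So xy^2z ∉ L.
Contradiction. Therefore L is not regular.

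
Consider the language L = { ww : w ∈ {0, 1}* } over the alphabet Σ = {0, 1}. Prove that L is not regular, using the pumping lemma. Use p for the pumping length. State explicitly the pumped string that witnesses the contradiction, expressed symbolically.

Assume L is regular. Let p be the pumping length given by the pumping lemma.
Take w = 0^p 1^p 0^p 1^p = uu where u = 0^p1^p; then w ∈ L and |w| = 4p ≥ p.
By the pumping lemma, w = xyz with |xy| ≤ p and |y| ≥ 1.
The first p characters of w are 0's, so xy (and hence y) consists only of 0's. Write y = 0^k, 1 ≤ k ≤ p.
Pump with i = 2: xy^2z = 0^{p+k} 1^p 0^p 1^p, of length 4p+k. Suppose this equals vv. The string starts with 0 and ends with 1, so v does too; thus the boundary between the two copies of v is a 1→0 transition. There is exactly one such transition, at position 2p+k, so |v| = 2p+k and |vv| = 4p+2k ≠ 4p+k since k ≥ 1. So xy^2z ∉ L.
Contradiction. Therefore L is not regular.

0^{p+k} 1^p 0^p 1^p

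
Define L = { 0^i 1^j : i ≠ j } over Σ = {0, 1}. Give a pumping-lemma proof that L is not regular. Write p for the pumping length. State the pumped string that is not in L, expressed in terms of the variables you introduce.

0^{p+p!} 1^{p+p!}

Assume L is regular; let p be its pumping constant.
Choose w = 0^p 1^{p+p!}. Since p ≠ p+p!, w ∈ L; and |w| ≥ p.
The pumping lemma gives a decomposition w = xyz where |xy| ≤ p and y is nonempty.
Since the first p symbols of w are all 0's and |xy| ≤ p, y lies entirely in the leading 0-block: y = 0^k for some k with 1 ≤ k ≤ p.
Since 1 ≤ k ≤ p, k divides p!; set t = 1 + p!/k. Then xy^t z has p + (p!/k)·k = p + p! copies of 0. Now the 0-count equals the 1-count, so i ≠ j fails. So xy^t z = 0^{p+p!} 1^{p+p!} ∉ L.
This is a contradiction; hence L is not regular.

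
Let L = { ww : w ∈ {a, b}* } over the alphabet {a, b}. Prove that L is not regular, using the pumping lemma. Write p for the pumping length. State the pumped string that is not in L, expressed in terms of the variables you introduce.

Assume L is regular. Let p be the pumping length given by the pumping lemma.
Take w = a^p b^p a^p b^p = uu where u = a^pb^p; then w ∈ L and |w| = 4p ≥ p.
By the pumping lemma, w = xyz with |xy| ≤ p and |y| ≥ 1.
Since the first p symbols of w are all a's and |xy| ≤ p, y lies entirely in the leading a-block: y = a^k for some k with 1 ≤ k ≤ p.
Pump with i = 2: xy^2z = a^{p+k} b^p a^p b^p, of length 4p+k. Suppose this equals vv. The string starts with a and ends with b, so v does too; thus the boundary between the two copies of v is a b→a transition. There is exactly one such transition, at position 2p+k, so |v| = 2p+k and |vv| = 4p+2k ≠ 4p+k since k ≥ 1. So xy^2z ∉ L.
Contradiction. Therefore L is not regular.

a^{p+k} b^p a^p b^p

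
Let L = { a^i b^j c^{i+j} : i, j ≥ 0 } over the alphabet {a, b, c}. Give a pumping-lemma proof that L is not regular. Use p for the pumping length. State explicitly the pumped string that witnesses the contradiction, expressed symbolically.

a^{p+k} b^p c^{2p}

Assume L is regular; let p be its pumping constant.
Take w = a^p b^p c^{2p} ∈ L (with i=j=p, i+j=2p), |w| = 4p ≥ p.
Write w = xyz as guaranteed by the lemma, with |xy| ≤ p and y is nonempty.
Because |xy| ≤ p and w begins with p copies of a, we have y = a^k with 1 ≤ k ≤ p.
Consider xy^2z = a^{p+k} b^p c^{2p}. Now the a- and b-counts sum to 2p+k, but the c-count is 2p ≠ 2p+k. So xy^2z ∉ L.
This contradicts the pumping lemma, so L is not regular.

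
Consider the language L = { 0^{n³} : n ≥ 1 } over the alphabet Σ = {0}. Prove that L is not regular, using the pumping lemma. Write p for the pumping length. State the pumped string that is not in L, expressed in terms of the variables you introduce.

0^{p³+k}

Assume L is regular. Let p be the pumping length given by the pumping lemma.
Take w = 0^{p³} ∈ L with |w| = p³ ≥ p.
By the pumping lemma, w = xyz with |xy| ≤ p and y is nonempty.
Then y = 0^k for some k with 1 ≤ k ≤ p.
Pump with i = 2: xy^2z = 0^{p³+k}. Since 1 ≤ k ≤ p, p³ < p³+k ≤ p³+p < p³+3p²+3p+1 = (p+1)³, so p³+k is not a perfect cube. So xy^2z ∉ L.
This contradicts the pumping lemma, so L is not regular.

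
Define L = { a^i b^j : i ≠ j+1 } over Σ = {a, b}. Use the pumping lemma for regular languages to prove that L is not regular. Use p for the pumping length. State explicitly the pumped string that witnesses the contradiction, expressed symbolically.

Assume L is regular. Let p be the pumping length given by the pumping lemma.
Choose w = a^p b^{p+p!-1}. Since p ≠ (p+p!-1)+1 = p+p!, w ∈ L; and |w| ≥ p.
By the pumping lemma, w = xyz with |xy| ≤ p and y is nonempty.
Since the first p symbols of w are all a's and |xy| ≤ p, y lies entirely in the leading a-block: y = a^k for some k with 1 ≤ k ≤ p.
Since 1 ≤ k ≤ p, k divides p!; set t = 1 + p!/k. Then xy^t z has p + (p!/k)·k = p + p! copies of a. Now the a-count is p+p! and (b-count)+1 = (p+p!-1)+1 = p+p!, so i ≠ j+1 fails. So xy^t z = a^{p+p!} b^{p+p!-1} ∉ L.
This is a contradiction; hence L is not regular.

a^{p+p!} b^{p+p!-1}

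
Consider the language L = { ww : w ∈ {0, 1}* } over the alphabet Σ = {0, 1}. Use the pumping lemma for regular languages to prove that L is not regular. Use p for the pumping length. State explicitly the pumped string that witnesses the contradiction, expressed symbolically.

0^{p+k} 1^p 0^p 1^p

Toward a contradiction, assume L is regular with pumping length p.
Take w = 0^p 1^p 0^p 1^p = uu where u = 0^p1^p; then w ∈ L and |w| = 4p ≥ p.
The pumping lemma gives a decomposition w = xyz where |xy| ≤ p and |y| ≥ 1.
Because |xy| ≤ p and w begins with p copies of 0, we have y = 0^k with 1 ≤ k ≤ p.
Pump with i = 2: xy^2z = 0^{p+k} 1^p 0^p 1^p, of length 4p+k. Suppose this equals vv. The string starts with 0 and ends with 1, so v does too; thus the boundary between the two copies of v is a 1→0 transition. There is exactly one such transition, at position 2p+k, so |v| = 2p+k and |vv| = 4p+2k ≠ 4p+k since k ≥ 1. So xy^2z ∉ L.
This contradicts the pumping lemma, so L is not regular.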